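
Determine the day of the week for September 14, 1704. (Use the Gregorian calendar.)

Sunday

Doomsday rule: the anchor day for the 1700s is Sunday. For year 04: 4÷12 = 0 r 4, and 4÷4 = 1, so 0+4+1 = 5.
Sunday + 5 ≡ Friday — that's 1704's doomsday.
In September the doomsday date is Sep 5.
Sep 14 is 9 days after Sep 5; 9 mod 7 = 2, so Friday + 2 = Sunday.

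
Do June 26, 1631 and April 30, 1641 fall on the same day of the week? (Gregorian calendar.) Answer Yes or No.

From Jun 26, 1631 to Apr 30, 1641 is 3596 days.
3596 mod 7 = 5, so they are different weekdays.
(Jun 26, 1631 is a Thursday; Apr 30, 1641 is a Tuesday.)

No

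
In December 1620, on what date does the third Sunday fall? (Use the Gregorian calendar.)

December 1, 1620 is a Tuesday.
The first Sunday is therefore December 6 (5 days later).
The third Sunday is 6 + 2×7 = December 20.

December 20, 1620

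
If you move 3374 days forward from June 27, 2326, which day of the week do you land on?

Sunday

Jun 27, 2326 is a Sunday.
3374 mod 7 = 0, so 3374 days after a Sunday is Sunday + 0 = Sunday.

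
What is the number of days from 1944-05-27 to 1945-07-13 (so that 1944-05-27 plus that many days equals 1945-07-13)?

May 27, 1944 → May 27, 1945: 365 days.
May 27, 1945 → Jun 27, 1945: 31 days (May has 31).
Jun 27, 1945 → Jul 13, 1945: 16 days.
Total: 412 days.

412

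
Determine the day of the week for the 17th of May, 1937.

Doomsday rule: the anchor day for the 1900s is Wednesday. For year 37: 37÷12 = 3 r 1, and 1÷4 = 0, so 3+1+0 = 4.
Wednesday + 4 ≡ Sunday — that's 1937's doomsday.
In May the doomsday date is May 9.
May 17 is 8 days after May 9; 8 mod 7 = 1, so Sunday + 1 = Monday.

Monday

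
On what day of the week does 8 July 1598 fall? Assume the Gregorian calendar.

Doomsday rule: the anchor day for the 1500s is Wednesday. For year 98: 98÷12 = 8 r 2, and 2÷4 = 0, so 8+2+0 = 10.
Wednesday + 10 ≡ Saturday — that's 1598's doomsday.
In July the doomsday date is Jul 11.
Jul 8 is 3 days before Jul 11; 3 mod 7 = 3, so Saturday − 3 = Wednesday.

Wednesday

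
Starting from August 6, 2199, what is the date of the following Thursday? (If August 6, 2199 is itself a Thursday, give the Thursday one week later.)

Aug 6, 2199 is a Tuesday.
From Tuesday to the next Thursday is 2 days.
Aug 6, 2199 + 2 = Aug 8, 2199.

August 8, 2199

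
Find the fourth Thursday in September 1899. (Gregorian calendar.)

September 1, 1899 is a Friday.
The first Thursday is therefore September 7 (6 days later).
The fourth Thursday is 7 + 3×7 = September 28.

September 28, 1899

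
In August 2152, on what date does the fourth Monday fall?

August 1, 2152 is a Tuesday.
The first Monday is therefore August 7 (6 days later).
The fourth Monday is 7 + 3×7 = August 28.

August 28, 2152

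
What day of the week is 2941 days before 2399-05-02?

First find the weekday of May 2, 2399. Doomsday rule: the anchor day for the 2300s is Wednesday. For year 99: 99÷12 = 8 r 3, and 3÷4 = 0, so 8+3+0 = 11.
Wednesday + 11 ≡ Sunday — that's 2399's doomsday.
In May the doomsday date is May 9.
May 2 is 7 days before May 9; 7 mod 7 = 0, so Sunday − 0 = Sunday.
2941 mod 7 = 1, so 2941 days before a Sunday is Sunday − 1 = Saturday.

Saturday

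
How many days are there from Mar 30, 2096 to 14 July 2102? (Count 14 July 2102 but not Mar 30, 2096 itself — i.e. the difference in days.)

2296

Mar 30, 2096 → Mar 30, 2097: 365 days.
Mar 30, 2097 → Mar 30, 2098: 365 days.
Mar 30, 2098 → Mar 30, 2099: 365 days.
Mar 30, 2099 → Mar 30, 2100: 365 days.
Mar 30, 2100 → Mar 30, 2101: 365 days.
Mar 30, 2101 → Mar 30, 2102: 365 days.
Mar 30, 2102 → Apr 30, 2102: 31 days (March has 31).
Apr 30, 2102 → May 30, 2102: 30 days (April has 30).
May 30, 2102 → Jun 30, 2102: 31 days (May has 31).
Jun 30, 2102 → Jul 14, 2102: 14 days.
Total: 2296 days.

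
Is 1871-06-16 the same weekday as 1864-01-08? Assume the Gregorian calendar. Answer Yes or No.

From Jan 8, 1864 to Jun 16, 1871 is 2716 days.
2716 mod 7 = 0, so they are the same weekday.
(Jan 8, 1864 is a Friday; Jun 16, 1871 is a Friday.)

Yes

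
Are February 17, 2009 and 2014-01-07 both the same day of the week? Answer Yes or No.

Yes

From Feb 17, 2009 to Jan 7, 2014 is 1785 days.
1785 mod 7 = 0, so they are the same weekday.
(Feb 17, 2009 is a Tuesday; Jan 7, 2014 is a Tuesday.)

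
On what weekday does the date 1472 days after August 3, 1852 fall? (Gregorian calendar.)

Thursday

Aug 3, 1852 is a Tuesday.
1472 mod 7 = 2, so 1472 days after a Tuesday is Tuesday + 2 = Thursday.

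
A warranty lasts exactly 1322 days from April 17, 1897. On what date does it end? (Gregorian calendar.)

+365 (one year) → Apr 17, 1898 (957 left).
+365 (one year) → Apr 17, 1899 (592 left).
+365 (one year) → Apr 17, 1900 (227 left).
Apr has 30 days: +14 → May 1, 1900 (213 left).
May has 31 days: +31 → Jun 1, 1900 (182 left).
Jun has 30 days: +30 → Jul 1, 1900 (152 left).
Jul has 31 days: +31 → Aug 1, 1900 (121 left).
Aug has 31 days: +31 → Sep 1, 1900 (90 left).
Sep has 30 days: +30 → Oct 1, 1900 (60 left).
Oct has 31 days: +31 → Nov 1, 1900 (29 left).
+29 → Nov 30, 1900.

November 30, 1900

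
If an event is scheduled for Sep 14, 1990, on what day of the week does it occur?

January 1, 1990 is a Monday.
Jan 1, 1990 → Feb 1, 1990: 31 days (January has 31).
Feb 1, 1990 → Mar 1, 1990: 28 days (February has 28).
Mar 1, 1990 → Apr 1, 1990: 31 days (March has 31).
Apr 1, 1990 → May 1, 1990: 30 days (April has 30).
May 1, 1990 → Jun 1, 1990: 31 days (May has 31).
Jun 1, 1990 → Jul 1, 1990: 30 days (June has 30).
Jul 1, 1990 → Aug 1, 1990: 31 days (July has 31).
Aug 1, 1990 → Sep 1, 1990: 31 days (August has 31).
Sep 1, 1990 → Sep 14, 1990: 13 days.
Total: 256 days.
256 mod 7 = 4, so Monday + 4 = Friday.

Friday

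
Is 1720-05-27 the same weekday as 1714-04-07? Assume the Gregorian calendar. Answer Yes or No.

No

From Apr 7, 1714 to May 27, 1720 is 2242 days.
2242 mod 7 = 2, so they are different weekdays.
(Apr 7, 1714 is a Saturday; May 27, 1720 is a Monday.)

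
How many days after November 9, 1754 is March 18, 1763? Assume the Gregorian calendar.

Nov 9, 1754 → Nov 9, 1755: 365 days.
Nov 9, 1755 → Nov 9, 1756: 366 days (Feb 29, 1756 is in that span).
Nov 9, 1756 → Nov 9, 1757: 365 days.
Nov 9, 1757 → Nov 9, 1758: 365 days.
Nov 9, 1758 → Nov 9, 1759: 365 days.
Nov 9, 1759 → Nov 9, 1760: 366 days (Feb 29, 1760 is in that span).
Nov 9, 1760 → Nov 9, 1761: 365 days.
Nov 9, 1761 → Nov 9, 1762: 365 days.
Nov 9, 1762 → Dec 9, 1762: 30 days (November has 30).
Dec 9, 1762 → Jan 9, 1763: 31 days (December has 31).
Jan 9, 1763 → Feb 9, 1763: 31 days (January has 31).
Feb 9, 1763 → Mar 9, 1763: 28 days (February has 28).
Mar 9, 1763 → Mar 18, 1763: 9 days.
Total: 3051 days.

3051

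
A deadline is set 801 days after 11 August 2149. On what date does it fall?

October 21, 2151

+365 (one year) → Aug 11, 2150 (436 left).
+365 (one year) → Aug 11, 2151 (71 left).
Aug has 31 days: +21 → Sep 1, 2151 (50 left).
Sep has 30 days: +30 → Oct 1, 2151 (20 left).
+20 → Oct 21, 2151.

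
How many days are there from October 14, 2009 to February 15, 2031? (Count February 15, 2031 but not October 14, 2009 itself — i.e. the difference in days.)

Oct 14, 2009 → Oct 14, 2010: 365 days.
Oct 14, 2010 → Oct 14, 2011: 365 days.
Oct 14, 2011 → Oct 14, 2012: 366 days (Feb 29, 2012 is in that span).
Oct 14, 2012 → Oct 14, 2013: 365 days.
Oct 14, 2013 → Oct 14, 2014: 365 days.
Oct 14, 2014 → Oct 14, 2015: 365 days.
Oct 14, 2015 → Oct 14, 2016: 366 days (Feb 29, 2016 is in that span).
Oct 14, 2016 → Oct 14, 2017: 365 days.
Oct 14, 2017 → Oct 14, 2018: 365 days.
Oct 14, 2018 → Oct 14, 2019: 365 days.
Oct 14, 2019 → Oct 14, 2020: 366 days (Feb 29, 2020 is in that span).
Oct 14, 2020 → Oct 14, 2021: 365 days.
Oct 14, 2021 → Oct 14, 2022: 365 days.
Oct 14, 2022 → Oct 14, 2023: 365 days.
Oct 14, 2023 → Oct 14, 2024: 366 days (Feb 29, 2024 is in that span).
Oct 14, 2024 → Oct 14, 2025: 365 days.
Oct 14, 2025 → Oct 14, 2026: 365 days.
Oct 14, 2026 → Oct 14, 2027: 365 days.
Oct 14, 2027 → Oct 14, 2028: 366 days (Feb 29, 2028 is in that span).
Oct 14, 2028 → Oct 14, 2029: 365 days.
Oct 14, 2029 → Oct 14, 2030: 365 days.
Oct 14, 2030 → Nov 14, 2030: 31 days (October has 31).
Nov 14, 2030 → Dec 14, 2030: 30 days (November has 30).
Dec 14, 2030 → Jan 14, 2031: 31 days (December has 31).
Jan 14, 2031 → Feb 14, 2031: 31 days (January has 31).
Feb 14, 2031 → Feb 15, 2031: 1 days.
Total: 7794 days.

7794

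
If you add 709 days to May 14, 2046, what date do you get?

+365 (one year) → May 14, 2047 (344 left).
May has 31 days: +18 → Jun 1, 2047 (326 left).
Jun has 30 days: +30 → Jul 1, 2047 (296 left).
Jul has 31 days: +31 → Aug 1, 2047 (265 left).
Aug has 31 days: +31 → Sep 1, 2047 (234 left).
Sep has 30 days: +30 → Oct 1, 2047 (204 left).
Oct has 31 days: +31 → Nov 1, 2047 (173 left).
Nov has 30 days: +30 → Dec 1, 2047 (143 left).
Dec has 31 days: +31 → Jan 1, 2048 (112 left).
Jan has 31 days: +31 → Feb 1, 2048 (81 left).
Feb has 29 days: +29 → Mar 1, 2048 (52 left).
Mar has 31 days: +31 → Apr 1, 2048 (21 left).
+21 → Apr 22, 2048.

April 22, 2048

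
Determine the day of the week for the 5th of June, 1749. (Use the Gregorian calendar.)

Doomsday rule: the anchor day for the 1700s is Sunday. For year 49: 49÷12 = 4 r 1, and 1÷4 = 0, so 4+1+0 = 5.
Sunday + 5 ≡ Friday — that's 1749's doomsday.
In June the doomsday date is Jun 6.
Jun 5 is 1 day before Jun 6; 1 mod 7 = 1, so Friday − 1 = Thursday.

Thursday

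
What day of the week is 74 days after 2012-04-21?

First find the weekday of Apr 21, 2012. Doomsday rule: the anchor day for the 2000s is Tuesday. For year 12: 12÷12 = 1 r 0, and 0÷4 = 0, so 1+0+0 = 1.
Tuesday + 1 ≡ Wednesday — that's 2012's doomsday.
In April the doomsday date is Apr 4.
Apr 21 is 17 days after Apr 4; 17 mod 7 = 3, so Wednesday + 3 = Saturday.
74 mod 7 = 4, so 74 days after a Saturday is Saturday + 4 = Wednesday.

Wednesday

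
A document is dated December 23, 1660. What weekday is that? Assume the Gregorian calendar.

Doomsday rule: the anchor day for the 1600s is Tuesday. For year 60: 60÷12 = 5 r 0, and 0÷4 = 0, so 5+0+0 = 5.
Tuesday + 5 ≡ Sunday — that's 1660's doomsday.
In December the doomsday date is Dec 12.
Dec 23 is 11 days after Dec 12; 11 mod 7 = 4, so Sunday + 4 = Thursday.

Thursday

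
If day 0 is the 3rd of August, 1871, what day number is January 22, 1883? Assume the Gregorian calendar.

Aug 3, 1871 → Aug 3, 1872: 366 days (Feb 29, 1872 is in that span).
Aug 3, 1872 → Aug 3, 1873: 365 days.
Aug 3, 1873 → Aug 3, 1874: 365 days.
Aug 3, 1874 → Aug 3, 1875: 365 days.
Aug 3, 1875 → Aug 3, 1876: 366 days (Feb 29, 1876 is in that span).
Aug 3, 1876 → Aug 3, 1877: 365 days.
Aug 3, 1877 → Aug 3, 1878: 365 days.
Aug 3, 1878 → Aug 3, 1879: 365 days.
Aug 3, 1879 → Aug 3, 1880: 366 days (Feb 29, 1880 is in that span).
Aug 3, 1880 → Aug 3, 1881: 365 days.
Aug 3, 1881 → Aug 3, 1882: 365 days.
Aug 3, 1882 → Sep 3, 1882: 31 days (August has 31).
Sep 3, 1882 → Oct 3, 1882: 30 days (September has 30).
Oct 3, 1882 → Nov 3, 1882: 31 days (October has 31).
Nov 3, 1882 → Dec 3, 1882: 30 days (November has 30).
Dec 3, 1882 → Jan 3, 1883: 31 days (December has 31).
Jan 3, 1883 → Jan 22, 1883: 19 days.
Total: 4190 days.

4190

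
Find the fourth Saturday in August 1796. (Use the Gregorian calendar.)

August 27, 1796

August 1, 1796 is a Monday.
The first Saturday is therefore August 6 (5 days later).
The fourth Saturday is 6 + 3×7 = August 27.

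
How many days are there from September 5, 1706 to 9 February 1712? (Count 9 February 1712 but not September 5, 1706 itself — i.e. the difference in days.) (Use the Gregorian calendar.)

1983

Sep 5, 1706 → Sep 5, 1707: 365 days.
Sep 5, 1707 → Sep 5, 1708: 366 days (Feb 29, 1708 is in that span).
Sep 5, 1708 → Sep 5, 1709: 365 days.
Sep 5, 1709 → Sep 5, 1710: 365 days.
Sep 5, 1710 → Sep 5, 1711: 365 days.
Sep 5, 1711 → Oct 5, 1711: 30 days (September has 30).
Oct 5, 1711 → Nov 5, 1711: 31 days (October has 31).
Nov 5, 1711 → Dec 5, 1711: 30 days (November has 30).
Dec 5, 1711 → Jan 5, 1712: 31 days (December has 31).
Jan 5, 1712 → Feb 5, 1712: 31 days (January has 31).
Feb 5, 1712 → Feb 9, 1712: 4 days.
Total: 1983 days.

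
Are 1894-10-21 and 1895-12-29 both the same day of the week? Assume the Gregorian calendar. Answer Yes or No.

Yes

From Oct 21, 1894 to Dec 29, 1895 is 434 days.
434 mod 7 = 0, so they are the same weekday.
(Oct 21, 1894 is a Sunday; Dec 29, 1895 is a Sunday.)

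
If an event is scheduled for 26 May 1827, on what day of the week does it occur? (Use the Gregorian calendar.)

January 1, 1827 is a Monday.
Jan 1, 1827 → Feb 1, 1827: 31 days (January has 31).
Feb 1, 1827 → Mar 1, 1827: 28 days (February has 28).
Mar 1, 1827 → Apr 1, 1827: 31 days (March has 31).
Apr 1, 1827 → May 1, 1827: 30 days (April has 30).
May 1, 1827 → May 26, 1827: 25 days.
Total: 145 days.
145 mod 7 = 5, so Monday + 5 = Saturday.

Saturday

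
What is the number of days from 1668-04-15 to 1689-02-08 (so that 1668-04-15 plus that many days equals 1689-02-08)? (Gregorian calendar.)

Apr 15, 1668 → Apr 15, 1669: 365 days.
Apr 15, 1669 → Apr 15, 1670: 365 days.
Apr 15, 1670 → Apr 15, 1671: 365 days.
Apr 15, 1671 → Apr 15, 1672: 366 days (Feb 29, 1672 is in that span).
Apr 15, 1672 → Apr 15, 1673: 365 days.
Apr 15, 1673 → Apr 15, 1674: 365 days.
Apr 15, 1674 → Apr 15, 1675: 365 days.
Apr 15, 1675 → Apr 15, 1676: 366 days (Feb 29, 1676 is in that span).
Apr 15, 1676 → Apr 15, 1677: 365 days.
Apr 15, 1677 → Apr 15, 1678: 365 days.
Apr 15, 1678 → Apr 15, 1679: 365 days.
Apr 15, 1679 → Apr 15, 1680: 366 days (Feb 29, 1680 is in that span).
Apr 15, 1680 → Apr 15, 1681: 365 days.
Apr 15, 1681 → Apr 15, 1682: 365 days.
Apr 15, 1682 → Apr 15, 1683: 365 days.
Apr 15, 1683 → Apr 15, 1684: 366 days (Feb 29, 1684 is in that span).
Apr 15, 1684 → Apr 15, 1685: 365 days.
Apr 15, 1685 → Apr 15, 1686: 365 days.
Apr 15, 1686 → Apr 15, 1687: 365 days.
Apr 15, 1687 → Apr 15, 1688: 366 days (Feb 29, 1688 is in that span).
Apr 15, 1688 → May 15, 1688: 30 days (April has 30).
May 15, 1688 → Jun 15, 1688: 31 days (May has 31).
Jun 15, 1688 → Jul 15, 1688: 30 days (June has 30).
Jul 15, 1688 → Aug 15, 1688: 31 days (July has 31).
Aug 15, 1688 → Sep 15, 1688: 31 days (August has 31).
Sep 15, 1688 → Oct 15, 1688: 30 days (September has 30).
Oct 15, 1688 → Nov 15, 1688: 31 days (October has 31).
Nov 15, 1688 → Dec 15, 1688: 30 days (November has 30).
Dec 15, 1688 → Jan 15, 1689: 31 days (December has 31).
Jan 15, 1689 → Feb 8, 1689: 24 days.
Total: 7604 days.

7604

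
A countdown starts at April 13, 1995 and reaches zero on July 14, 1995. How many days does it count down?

92

Apr 13, 1995 → May 13, 1995: 30 days (April has 30).
May 13, 1995 → Jun 13, 1995: 31 days (May has 31).
Jun 13, 1995 → Jul 13, 1995: 30 days (June has 30).
Jul 13, 1995 → Jul 14, 1995: 1 days.
Total: 92 days.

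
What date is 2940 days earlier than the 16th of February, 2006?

January 29, 1998

−365 (one year) → Feb 16, 2005 (2575 left).
−366 (one year; includes Feb 29, 2004) → Feb 16, 2004 (2209 left).
−365 (one year) → Feb 16, 2003 (1844 left).
−365 (one year) → Feb 16, 2002 (1479 left).
−365 (one year) → Feb 16, 2001 (1114 left).
−366 (one year; includes Feb 29, 2000) → Feb 16, 2000 (748 left).
−365 (one year) → Feb 16, 1999 (383 left).
−16 → Jan 31, 1999 (end of Jan, 31 days; 367 left).
−31 → Dec 31, 1998 (end of Dec, 31 days; 336 left).
−31 → Nov 30, 1998 (end of Nov, 30 days; 305 left).
−30 → Oct 31, 1998 (end of Oct, 31 days; 275 left).
−31 → Sep 30, 1998 (end of Sep, 30 days; 244 left).
−30 → Aug 31, 1998 (end of Aug, 31 days; 214 left).
−31 → Jul 31, 1998 (end of Jul, 31 days; 183 left).
−31 → Jun 30, 1998 (end of Jun, 30 days; 152 left).
−30 → May 31, 1998 (end of May, 31 days; 122 left).
−31 → Apr 30, 1998 (end of Apr, 30 days; 91 left).
−30 → Mar 31, 1998 (end of Mar, 31 days; 61 left).
−31 → Feb 28, 1998 (end of Feb, 28 days; 30 left).
−28 → Jan 31, 1998 (end of Jan, 31 days; 2 left).
−2 → Jan 29, 1998.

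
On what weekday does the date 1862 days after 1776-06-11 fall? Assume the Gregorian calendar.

Tuesday

First find the weekday of Jun 11, 1776. Doomsday rule: the anchor day for the 1700s is Sunday. For year 76: 76÷12 = 6 r 4, and 4÷4 = 1, so 6+4+1 = 11.
Sunday + 11 ≡ Thursday — that's 1776's doomsday.
In June the doomsday date is Jun 6.
Jun 11 is 5 days after Jun 6; 5 mod 7 = 5, so Thursday + 5 = Tuesday.
1862 mod 7 = 0, so 1862 days after a Tuesday is Tuesday + 0 = Tuesday.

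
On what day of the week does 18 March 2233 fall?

Monday

Doomsday rule: the anchor day for the 2200s is Friday. For year 33: 33÷12 = 2 r 9, and 9÷4 = 2, so 2+9+2 = 13.
Friday + 13 ≡ Thursday — that's 2233's doomsday.
In March the doomsday date is Mar 14.
Mar 18 is 4 days after Mar 14; 4 mod 7 = 4, so Thursday + 4 = Monday.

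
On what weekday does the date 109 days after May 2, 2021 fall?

Thursday

First find the weekday of May 2, 2021. Doomsday rule: the anchor day for the 2000s is Tuesday. For year 21: 21÷12 = 1 r 9, and 9÷4 = 2, so 1+9+2 = 12.
Tuesday + 12 ≡ Sunday — that's 2021's doomsday.
In May the doomsday date is May 9.
May 2 is 7 days before May 9; 7 mod 7 = 0, so Sunday − 0 = Sunday.
109 mod 7 = 4, so 109 days after a Sunday is Sunday + 4 = Thursday.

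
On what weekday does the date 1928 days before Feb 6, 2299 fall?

Friday

Feb 6, 2299 is a Monday.
1928 mod 7 = 3, so 1928 days before a Monday is Monday − 3 = Friday.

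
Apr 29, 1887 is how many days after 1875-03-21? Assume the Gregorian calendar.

Mar 21, 1875 → Mar 21, 1876: 366 days (Feb 29, 1876 is in that span).
Mar 21, 1876 → Mar 21, 1877: 365 days.
Mar 21, 1877 → Mar 21, 1878: 365 days.
Mar 21, 1878 → Mar 21, 1879: 365 days.
Mar 21, 1879 → Mar 21, 1880: 366 days (Feb 29, 1880 is in that span).
Mar 21, 1880 → Mar 21, 1881: 365 days.
Mar 21, 1881 → Mar 21, 1882: 365 days.
Mar 21, 1882 → Mar 21, 1883: 365 days.
Mar 21, 1883 → Mar 21, 1884: 366 days (Feb 29, 1884 is in that span).
Mar 21, 1884 → Mar 21, 1885: 365 days.
Mar 21, 1885 → Mar 21, 1886: 365 days.
Mar 21, 1886 → Mar 21, 1887: 365 days.
Mar 21, 1887 → Apr 21, 1887: 31 days (March has 31).
Apr 21, 1887 → Apr 29, 1887: 8 days.
Total: 4422 days.

4422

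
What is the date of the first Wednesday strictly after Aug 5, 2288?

Aug 5, 2288 is a Sunday.
From Sunday to the next Wednesday is 3 days.
Aug 5, 2288 + 3 = Aug 8, 2288.

August 8, 2288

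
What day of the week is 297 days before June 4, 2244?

First find the weekday of Jun 4, 2244. Doomsday rule: the anchor day for the 2200s is Friday. For year 44: 44÷12 = 3 r 8, and 8÷4 = 2, so 3+8+2 = 13.
Friday + 13 ≡ Thursday — that's 2244's doomsday.
In June the doomsday date is Jun 6.
Jun 4 is 2 days before Jun 6; 2 mod 7 = 2, so Thursday − 2 = Tuesday.
297 mod 7 = 3, so 297 days before a Tuesday is Tuesday − 3 = Saturday.

Saturday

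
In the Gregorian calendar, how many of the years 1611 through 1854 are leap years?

59

Multiples of 4 in [1611,1854]: 61.
Of those, multiples of 100: 2 (not leap unless ÷400).
Multiples of 400: 0.
Leap years = 61 − 2 + 0 = 59.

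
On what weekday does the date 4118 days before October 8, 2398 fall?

Tuesday

First find the weekday of Oct 8, 2398. Doomsday rule: the anchor day for the 2300s is Wednesday. For year 98: 98÷12 = 8 r 2, and 2÷4 = 0, so 8+2+0 = 10.
Wednesday + 10 ≡ Saturday — that's 2398's doomsday.
In October the doomsday date is Oct 10.
Oct 8 is 2 days before Oct 10; 2 mod 7 = 2, so Saturday − 2 = Thursday.
4118 mod 7 = 2, so 4118 days before a Thursday is Thursday − 2 = Tuesday.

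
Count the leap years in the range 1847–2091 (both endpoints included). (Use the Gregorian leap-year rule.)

60

Multiples of 4 in [1847,2091]: 61.
Of those, multiples of 100: 2 (not leap unless ÷400).
Multiples of 400: 1.
Leap years = 61 − 2 + 1 = 60.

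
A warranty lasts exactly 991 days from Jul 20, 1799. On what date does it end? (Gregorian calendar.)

+365 (one year) → Jul 20, 1800 (626 left).
+365 (one year) → Jul 20, 1801 (261 left).
Jul has 31 days: +12 → Aug 1, 1801 (249 left).
Aug has 31 days: +31 → Sep 1, 1801 (218 left).
Sep has 30 days: +30 → Oct 1, 1801 (188 left).
Oct has 31 days: +31 → Nov 1, 1801 (157 left).
Nov has 30 days: +30 → Dec 1, 1801 (127 left).
Dec has 31 days: +31 → Jan 1, 1802 (96 left).
Jan has 31 days: +31 → Feb 1, 1802 (65 left).
Feb has 28 days: +28 → Mar 1, 1802 (37 left).
Mar has 31 days: +31 → Apr 1, 1802 (6 left).
+6 → Apr 7, 1802.

April 7, 1802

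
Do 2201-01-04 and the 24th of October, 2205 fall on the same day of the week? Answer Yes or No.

From Jan 4, 2201 to Oct 24, 2205 is 1754 days.
1754 mod 7 = 4, so they are different weekdays.
(Jan 4, 2201 is a Sunday; Oct 24, 2205 is a Thursday.)

No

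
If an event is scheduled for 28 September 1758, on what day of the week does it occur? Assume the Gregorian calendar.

Thursday

Doomsday rule: the anchor day for the 1700s is Sunday. For year 58: 58÷12 = 4 r 10, and 10÷4 = 2, so 4+10+2 = 16.
Sunday + 16 ≡ Tuesday — that's 1758's doomsday.
In September the doomsday date is Sep 5.
Sep 28 is 23 days after Sep 5; 23 mod 7 = 2, so Tuesday + 2 = Thursday.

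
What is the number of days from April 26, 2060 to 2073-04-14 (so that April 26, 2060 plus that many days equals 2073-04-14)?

4736

Apr 26, 2060 → Apr 26, 2061: 365 days.
Apr 26, 2061 → Apr 26, 2062: 365 days.
Apr 26, 2062 → Apr 26, 2063: 365 days.
Apr 26, 2063 → Apr 26, 2064: 366 days (Feb 29, 2064 is in that span).
Apr 26, 2064 → Apr 26, 2065: 365 days.
Apr 26, 2065 → Apr 26, 2066: 365 days.
Apr 26, 2066 → Apr 26, 2067: 365 days.
Apr 26, 2067 → Apr 26, 2068: 366 days (Feb 29, 2068 is in that span).
Apr 26, 2068 → Apr 26, 2069: 365 days.
Apr 26, 2069 → Apr 26, 2070: 365 days.
Apr 26, 2070 → Apr 26, 2071: 365 days.
Apr 26, 2071 → Apr 26, 2072: 366 days (Feb 29, 2072 is in that span).
Apr 26, 2072 → May 26, 2072: 30 days (April has 30).
May 26, 2072 → Jun 26, 2072: 31 days (May has 31).
Jun 26, 2072 → Jul 26, 2072: 30 days (June has 30).
Jul 26, 2072 → Aug 26, 2072: 31 days (July has 31).
Aug 26, 2072 → Sep 26, 2072: 31 days (August has 31).
Sep 26, 2072 → Oct 26, 2072: 30 days (September has 30).
Oct 26, 2072 → Nov 26, 2072: 31 days (October has 31).
Nov 26, 2072 → Dec 26, 2072: 30 days (November has 30).
Dec 26, 2072 → Jan 26, 2073: 31 days (December has 31).
Jan 26, 2073 → Feb 26, 2073: 31 days (January has 31).
Feb 26, 2073 → Mar 26, 2073: 28 days (February has 28).
Mar 26, 2073 → Apr 14, 2073: 19 days.
Total: 4736 days.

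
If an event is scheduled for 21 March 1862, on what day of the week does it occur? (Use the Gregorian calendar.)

January 1, 1862 is a Wednesday.
Jan 1, 1862 → Feb 1, 1862: 31 days (January has 31).
Feb 1, 1862 → Mar 1, 1862: 28 days (February has 28).
Mar 1, 1862 → Mar 21, 1862: 20 days.
Total: 79 days.
79 mod 7 = 2, so Wednesday + 2 = Friday.

Friday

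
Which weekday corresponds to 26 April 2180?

Wednesday

Doomsday rule: the anchor day for the 2100s is Sunday. For year 80: 80÷12 = 6 r 8, and 8÷4 = 2, so 6+8+2 = 16.
Sunday + 16 ≡ Tuesday — that's 2180's doomsday.
In April the doomsday date is Apr 4.
Apr 26 is 22 days after Apr 4; 22 mod 7 = 1, so Tuesday + 1 = Wednesday.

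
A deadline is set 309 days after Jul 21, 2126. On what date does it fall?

Jul has 31 days: +11 → Aug 1, 2126 (298 left).
Aug has 31 days: +31 → Sep 1, 2126 (267 left).
Sep has 30 days: +30 → Oct 1, 2126 (237 left).
Oct has 31 days: +31 → Nov 1, 2126 (206 left).
Nov has 30 days: +30 → Dec 1, 2126 (176 left).
Dec has 31 days: +31 → Jan 1, 2127 (145 left).
Jan has 31 days: +31 → Feb 1, 2127 (114 left).
Feb has 28 days: +28 → Mar 1, 2127 (86 left).
Mar has 31 days: +31 → Apr 1, 2127 (55 left).
Apr has 30 days: +30 → May 1, 2127 (25 left).
+25 → May 26, 2127.

May 26, 2127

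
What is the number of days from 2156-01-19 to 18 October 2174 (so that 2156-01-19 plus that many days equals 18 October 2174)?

Jan 19, 2156 → Jan 19, 2157: 366 days (Feb 29, 2156 is in that span).
Jan 19, 2157 → Jan 19, 2158: 365 days.
Jan 19, 2158 → Jan 19, 2159: 365 days.
Jan 19, 2159 → Jan 19, 2160: 365 days.
Jan 19, 2160 → Jan 19, 2161: 366 days (Feb 29, 2160 is in that span).
Jan 19, 2161 → Jan 19, 2162: 365 days.
Jan 19, 2162 → Jan 19, 2163: 365 days.
Jan 19, 2163 → Jan 19, 2164: 365 days.
Jan 19, 2164 → Jan 19, 2165: 366 days (Feb 29, 2164 is in that span).
Jan 19, 2165 → Jan 19, 2166: 365 days.
Jan 19, 2166 → Jan 19, 2167: 365 days.
Jan 19, 2167 → Jan 19, 2168: 365 days.
Jan 19, 2168 → Jan 19, 2169: 366 days (Feb 29, 2168 is in that span).
Jan 19, 2169 → Jan 19, 2170: 365 days.
Jan 19, 2170 → Jan 19, 2171: 365 days.
Jan 19, 2171 → Jan 19, 2172: 365 days.
Jan 19, 2172 → Jan 19, 2173: 366 days (Feb 29, 2172 is in that span).
Jan 19, 2173 → Jan 19, 2174: 365 days.
Jan 19, 2174 → Feb 19, 2174: 31 days (January has 31).
Feb 19, 2174 → Mar 19, 2174: 28 days (February has 28).
Mar 19, 2174 → Apr 19, 2174: 31 days (March has 31).
Apr 19, 2174 → May 19, 2174: 30 days (April has 30).
May 19, 2174 → Jun 19, 2174: 31 days (May has 31).
Jun 19, 2174 → Jul 19, 2174: 30 days (June has 30).
Jul 19, 2174 → Aug 19, 2174: 31 days (July has 31).
Aug 19, 2174 → Sep 19, 2174: 31 days (August has 31).
Sep 19, 2174 → Oct 18, 2174: 29 days.
Total: 6847 days.

6847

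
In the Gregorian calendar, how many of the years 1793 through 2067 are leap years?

Multiples of 4 in [1793,2067]: 68.
Of those, multiples of 100: 3 (not leap unless ÷400).
Multiples of 400: 1.
Leap years = 68 − 3 + 1 = 66.

66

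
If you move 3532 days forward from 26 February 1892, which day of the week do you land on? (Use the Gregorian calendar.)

Feb 26, 1892 is a Friday.
3532 mod 7 = 4, so 3532 days after a Friday is Friday + 4 = Tuesday.

Tuesday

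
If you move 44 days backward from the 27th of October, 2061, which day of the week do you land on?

Tuesday

Oct 27, 2061 is a Thursday.
44 mod 7 = 2, so 44 days before a Thursday is Thursday − 2 = Tuesday.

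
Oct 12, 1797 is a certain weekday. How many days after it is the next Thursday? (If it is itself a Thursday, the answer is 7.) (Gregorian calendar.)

7

Oct 12, 1797 is a Thursday.
From Thursday to the next Thursday is 7 days.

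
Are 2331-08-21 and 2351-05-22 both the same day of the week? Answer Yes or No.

No

From Aug 21, 2331 to May 22, 2351 is 7214 days.
7214 mod 7 = 4, so they are different weekdays.
(Aug 21, 2331 is a Friday; May 22, 2351 is a Tuesday.)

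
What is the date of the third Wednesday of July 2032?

July 21, 2032

July 1, 2032 is a Thursday.
The first Wednesday is therefore July 7 (6 days later).
The third Wednesday is 7 + 2×7 = July 21.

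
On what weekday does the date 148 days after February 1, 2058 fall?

Feb 1, 2058 is a Friday.
148 mod 7 = 1, so 148 days after a Friday is Friday + 1 = Saturday.

Saturday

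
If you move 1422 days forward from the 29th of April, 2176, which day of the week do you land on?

Apr 29, 2176 is a Monday.
1422 mod 7 = 1, so 1422 days after a Monday is Monday + 1 = Tuesday.

Tuesday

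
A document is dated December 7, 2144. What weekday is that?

Doomsday rule: the anchor day for the 2100s is Sunday. For year 44: 44÷12 = 3 r 8, and 8÷4 = 2, so 3+8+2 = 13.
Sunday + 13 ≡ Saturday — that's 2144's doomsday.
In December the doomsday date is Dec 12.
Dec 7 is 5 days before Dec 12; 5 mod 7 = 5, so Saturday − 5 = Monday.

Monday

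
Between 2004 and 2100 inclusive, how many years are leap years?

24

Multiples of 4 in [2004,2100]: 25.
Of those, multiples of 100: 1 (not leap unless ÷400).
Multiples of 400: 0.
Leap years = 25 − 1 + 0 = 24.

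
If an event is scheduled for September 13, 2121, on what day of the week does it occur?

Doomsday rule: the anchor day for the 2100s is Sunday. For year 21: 21÷12 = 1 r 9, and 9÷4 = 2, so 1+9+2 = 12.
Sunday + 12 ≡ Friday — that's 2121's doomsday.
In September the doomsday date is Sep 5.
Sep 13 is 8 days after Sep 5; 8 mod 7 = 1, so Friday + 1 = Saturday.

Saturday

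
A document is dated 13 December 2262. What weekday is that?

Saturday

Doomsday rule: the anchor day for the 2200s is Friday. For year 62: 62÷12 = 5 r 2, and 2÷4 = 0, so 5+2+0 = 7.
Friday + 7 ≡ Friday — that's 2262's doomsday.
In December the doomsday date is Dec 12.
Dec 13 is 1 day after Dec 12; 1 mod 7 = 1, so Friday + 1 = Saturday.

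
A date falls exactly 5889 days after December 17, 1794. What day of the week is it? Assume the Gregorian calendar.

First find the weekday of Dec 17, 1794. Doomsday rule: the anchor day for the 1700s is Sunday. For year 94: 94÷12 = 7 r 10, and 10÷4 = 2, so 7+10+2 = 19.
Sunday + 19 ≡ Friday — that's 1794's doomsday.
In December the doomsday date is Dec 12.
Dec 17 is 5 days after Dec 12; 5 mod 7 = 5, so Friday + 5 = Wednesday.
5889 mod 7 = 2, so 5889 days after a Wednesday is Wednesday + 2 = Friday.

Friday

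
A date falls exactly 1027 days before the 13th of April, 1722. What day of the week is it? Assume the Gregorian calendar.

Apr 13, 1722 is a Monday.
1027 mod 7 = 5, so 1027 days before a Monday is Monday − 5 = Wednesday.

Wednesday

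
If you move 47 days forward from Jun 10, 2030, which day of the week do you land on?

Jun 10, 2030 is a Monday.
47 mod 7 = 5, so 47 days after a Monday is Monday + 5 = Saturday.

Saturday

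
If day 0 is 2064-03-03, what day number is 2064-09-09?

190

Mar 3, 2064 → Apr 3, 2064: 31 days (March has 31).
Apr 3, 2064 → May 3, 2064: 30 days (April has 30).
May 3, 2064 → Jun 3, 2064: 31 days (May has 31).
Jun 3, 2064 → Jul 3, 2064: 30 days (June has 30).
Jul 3, 2064 → Aug 3, 2064: 31 days (July has 31).
Aug 3, 2064 → Sep 3, 2064: 31 days (August has 31).
Sep 3, 2064 → Sep 9, 2064: 6 days.
Total: 190 days.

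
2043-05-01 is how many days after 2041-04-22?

739

Apr 22, 2041 → Apr 22, 2042: 365 days.
Apr 22, 2042 → May 22, 2042: 30 days (April has 30).
May 22, 2042 → Jun 22, 2042: 31 days (May has 31).
Jun 22, 2042 → Jul 22, 2042: 30 days (June has 30).
Jul 22, 2042 → Aug 22, 2042: 31 days (July has 31).
Aug 22, 2042 → Sep 22, 2042: 31 days (August has 31).
Sep 22, 2042 → Oct 22, 2042: 30 days (September has 30).
Oct 22, 2042 → Nov 22, 2042: 31 days (October has 31).
Nov 22, 2042 → Dec 22, 2042: 30 days (November has 30).
Dec 22, 2042 → Jan 22, 2043: 31 days (December has 31).
Jan 22, 2043 → Feb 22, 2043: 31 days (January has 31).
Feb 22, 2043 → Mar 22, 2043: 28 days (February has 28).
Mar 22, 2043 → Apr 22, 2043: 31 days (March has 31).
Apr 22, 2043 → May 1, 2043: 9 days.
Total: 739 days.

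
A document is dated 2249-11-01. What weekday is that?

Thursday

January 1, 2249 is a Monday.
Jan 1, 2249 → Feb 1, 2249: 31 days (January has 31).
Feb 1, 2249 → Mar 1, 2249: 28 days (February has 28).
Mar 1, 2249 → Apr 1, 2249: 31 days (March has 31).
Apr 1, 2249 → May 1, 2249: 30 days (April has 30).
May 1, 2249 → Jun 1, 2249: 31 days (May has 31).
Jun 1, 2249 → Jul 1, 2249: 30 days (June has 30).
Jul 1, 2249 → Aug 1, 2249: 31 days (July has 31).
Aug 1, 2249 → Sep 1, 2249: 31 days (August has 31).
Sep 1, 2249 → Oct 1, 2249: 30 days (September has 30).
Oct 1, 2249 → Nov 1, 2249: 31 days.
Total: 304 days.
304 mod 7 = 3, so Monday + 3 = Thursday.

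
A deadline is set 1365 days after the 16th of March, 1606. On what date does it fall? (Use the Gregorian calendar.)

+365 (one year) → Mar 16, 1607 (1000 left).
+366 (one year; includes Feb 29, 1608) → Mar 16, 1608 (634 left).
+365 (one year) → Mar 16, 1609 (269 left).
Mar has 31 days: +16 → Apr 1, 1609 (253 left).
Apr has 30 days: +30 → May 1, 1609 (223 left).
May has 31 days: +31 → Jun 1, 1609 (192 left).
Jun has 30 days: +30 → Jul 1, 1609 (162 left).
Jul has 31 days: +31 → Aug 1, 1609 (131 left).
Aug has 31 days: +31 → Sep 1, 1609 (100 left).
Sep has 30 days: +30 → Oct 1, 1609 (70 left).
Oct has 31 days: +31 → Nov 1, 1609 (39 left).
Nov has 30 days: +30 → Dec 1, 1609 (9 left).
+9 → Dec 10, 1609.

December 10, 1609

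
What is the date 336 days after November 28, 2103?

October 29, 2104

Nov has 30 days: +3 → Dec 1, 2103 (333 left).
Dec has 31 days: +31 → Jan 1, 2104 (302 left).
Jan has 31 days: +31 → Feb 1, 2104 (271 left).
Feb has 29 days: +29 → Mar 1, 2104 (242 left).
Mar has 31 days: +31 → Apr 1, 2104 (211 left).
Apr has 30 days: +30 → May 1, 2104 (181 left).
May has 31 days: +31 → Jun 1, 2104 (150 left).
Jun has 30 days: +30 → Jul 1, 2104 (120 left).
Jul has 31 days: +31 → Aug 1, 2104 (89 left).
Aug has 31 days: +31 → Sep 1, 2104 (58 left).
Sep has 30 days: +30 → Oct 1, 2104 (28 left).
+28 → Oct 29, 2104.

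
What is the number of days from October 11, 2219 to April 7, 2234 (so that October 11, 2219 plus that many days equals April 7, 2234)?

Oct 11, 2219 → Oct 11, 2220: 366 days (Feb 29, 2220 is in that span).
Oct 11, 2220 → Oct 11, 2221: 365 days.
Oct 11, 2221 → Oct 11, 2222: 365 days.
Oct 11, 2222 → Oct 11, 2223: 365 days.
Oct 11, 2223 → Oct 11, 2224: 366 days (Feb 29, 2224 is in that span).
Oct 11, 2224 → Oct 11, 2225: 365 days.
Oct 11, 2225 → Oct 11, 2226: 365 days.
Oct 11, 2226 → Oct 11, 2227: 365 days.
Oct 11, 2227 → Oct 11, 2228: 366 days (Feb 29, 2228 is in that span).
Oct 11, 2228 → Oct 11, 2229: 365 days.
Oct 11, 2229 → Oct 11, 2230: 365 days.
Oct 11, 2230 → Oct 11, 2231: 365 days.
Oct 11, 2231 → Oct 11, 2232: 366 days (Feb 29, 2232 is in that span).
Oct 11, 2232 → Oct 11, 2233: 365 days.
Oct 11, 2233 → Nov 11, 2233: 31 days (October has 31).
Nov 11, 2233 → Dec 11, 2233: 30 days (November has 30).
Dec 11, 2233 → Jan 11, 2234: 31 days (December has 31).
Jan 11, 2234 → Feb 11, 2234: 31 days (January has 31).
Feb 11, 2234 → Mar 11, 2234: 28 days (February has 28).
Mar 11, 2234 → Apr 7, 2234: 27 days.
Total: 5292 days.

5292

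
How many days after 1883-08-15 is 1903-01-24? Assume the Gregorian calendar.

7101

Aug 15, 1883 → Aug 15, 1884: 366 days (Feb 29, 1884 is in that span).
Aug 15, 1884 → Aug 15, 1885: 365 days.
Aug 15, 1885 → Aug 15, 1886: 365 days.
Aug 15, 1886 → Aug 15, 1887: 365 days.
Aug 15, 1887 → Aug 15, 1888: 366 days (Feb 29, 1888 is in that span).
Aug 15, 1888 → Aug 15, 1889: 365 days.
Aug 15, 1889 → Aug 15, 1890: 365 days.
Aug 15, 1890 → Aug 15, 1891: 365 days.
Aug 15, 1891 → Aug 15, 1892: 366 days (Feb 29, 1892 is in that span).
Aug 15, 1892 → Aug 15, 1893: 365 days.
Aug 15, 1893 → Aug 15, 1894: 365 days.
Aug 15, 1894 → Aug 15, 1895: 365 days.
Aug 15, 1895 → Aug 15, 1896: 366 days (Feb 29, 1896 is in that span).
Aug 15, 1896 → Aug 15, 1897: 365 days.
Aug 15, 1897 → Aug 15, 1898: 365 days.
Aug 15, 1898 → Aug 15, 1899: 365 days.
Aug 15, 1899 → Aug 15, 1900: 365 days.
Aug 15, 1900 → Aug 15, 1901: 365 days.
Aug 15, 1901 → Aug 15, 1902: 365 days.
Aug 15, 1902 → Sep 15, 1902: 31 days (August has 31).
Sep 15, 1902 → Oct 15, 1902: 30 days (September has 30).
Oct 15, 1902 → Nov 15, 1902: 31 days (October has 31).
Nov 15, 1902 → Dec 15, 1902: 30 days (November has 30).
Dec 15, 1902 → Jan 15, 1903: 31 days (December has 31).
Jan 15, 1903 → Jan 24, 1903: 9 days.
Total: 7101 days.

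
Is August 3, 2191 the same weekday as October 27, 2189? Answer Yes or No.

No

From Oct 27, 2189 to Aug 3, 2191 is 645 days.
645 mod 7 = 1, so they are different weekdays.
(Oct 27, 2189 is a Tuesday; Aug 3, 2191 is a Wednesday.)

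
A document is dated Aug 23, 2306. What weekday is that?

Thursday

Doomsday rule: the anchor day for the 2300s is Wednesday. For year 06: 6÷12 = 0 r 6, and 6÷4 = 1, so 0+6+1 = 7.
Wednesday + 7 ≡ Wednesday — that's 2306's doomsday.
In August the doomsday date is Aug 8.
Aug 23 is 15 days after Aug 8; 15 mod 7 = 1, so Wednesday + 1 = Thursday.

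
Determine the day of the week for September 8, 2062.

Doomsday rule: the anchor day for the 2000s is Tuesday. For year 62: 62÷12 = 5 r 2, and 2÷4 = 0, so 5+2+0 = 7.
Tuesday + 7 ≡ Tuesday — that's 2062's doomsday.
In September the doomsday date is Sep 5.
Sep 8 is 3 days after Sep 5; 3 mod 7 = 3, so Tuesday + 3 = Friday.

Friday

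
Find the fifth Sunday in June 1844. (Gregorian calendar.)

June 30, 1844

June 1, 1844 is a Saturday.
The first Sunday is therefore June 2 (1 days later).
The fifth Sunday is 2 + 4×7 = June 30.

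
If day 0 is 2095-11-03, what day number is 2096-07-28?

268

Nov 3, 2095 → Dec 3, 2095: 30 days (November has 30).
Dec 3, 2095 → Jan 3, 2096: 31 days (December has 31).
Jan 3, 2096 → Feb 3, 2096: 31 days (January has 31).
Feb 3, 2096 → Mar 3, 2096: 29 days (February has 29).
Mar 3, 2096 → Apr 3, 2096: 31 days (March has 31).
Apr 3, 2096 → May 3, 2096: 30 days (April has 30).
May 3, 2096 → Jun 3, 2096: 31 days (May has 31).
Jun 3, 2096 → Jul 3, 2096: 30 days (June has 30).
Jul 3, 2096 → Jul 28, 2096: 25 days.
Total: 268 days.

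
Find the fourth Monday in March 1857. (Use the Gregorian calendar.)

March 23, 1857

March 1, 1857 is a Sunday.
The first Monday is therefore March 2 (1 days later).
The fourth Monday is 2 + 3×7 = March 23.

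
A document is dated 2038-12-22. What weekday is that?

Wednesday

Doomsday rule: the anchor day for the 2000s is Tuesday. For year 38: 38÷12 = 3 r 2, and 2÷4 = 0, so 3+2+0 = 5.
Tuesday + 5 ≡ Sunday — that's 2038's doomsday.
In December the doomsday date is Dec 12.
Dec 22 is 10 days after Dec 12; 10 mod 7 = 3, so Sunday + 3 = Wednesday.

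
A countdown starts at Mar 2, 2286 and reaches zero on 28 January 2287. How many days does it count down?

Mar 2, 2286 → Apr 2, 2286: 31 days (March has 31).
Apr 2, 2286 → May 2, 2286: 30 days (April has 30).
May 2, 2286 → Jun 2, 2286: 31 days (May has 31).
Jun 2, 2286 → Jul 2, 2286: 30 days (June has 30).
Jul 2, 2286 → Aug 2, 2286: 31 days (July has 31).
Aug 2, 2286 → Sep 2, 2286: 31 days (August has 31).
Sep 2, 2286 → Oct 2, 2286: 30 days (September has 30).
Oct 2, 2286 → Nov 2, 2286: 31 days (October has 31).
Nov 2, 2286 → Dec 2, 2286: 30 days (November has 30).
Dec 2, 2286 → Jan 2, 2287: 31 days (December has 31).
Jan 2, 2287 → Jan 28, 2287: 26 days.
Total: 332 days.

332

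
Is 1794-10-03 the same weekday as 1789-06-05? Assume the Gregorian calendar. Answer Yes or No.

Yes

From Jun 5, 1789 to Oct 3, 1794 is 1946 days.
1946 mod 7 = 0, so they are the same weekday.
(Jun 5, 1789 is a Friday; Oct 3, 1794 is a Friday.)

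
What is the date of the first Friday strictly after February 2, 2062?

Feb 2, 2062 is a Thursday.
From Thursday to the next Friday is 1 day.
Feb 2, 2062 + 1 = Feb 3, 2062.

February 3, 2062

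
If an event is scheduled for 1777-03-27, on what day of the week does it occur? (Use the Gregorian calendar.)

Thursday

Doomsday rule: the anchor day for the 1700s is Sunday. For year 77: 77÷12 = 6 r 5, and 5÷4 = 1, so 6+5+1 = 12.
Sunday + 12 ≡ Friday — that's 1777's doomsday.
In March the doomsday date is Mar 14.
Mar 27 is 13 days after Mar 14; 13 mod 7 = 6, so Friday + 6 = Thursday.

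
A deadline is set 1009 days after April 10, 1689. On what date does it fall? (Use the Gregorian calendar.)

+365 (one year) → Apr 10, 1690 (644 left).
+365 (one year) → Apr 10, 1691 (279 left).
Apr has 30 days: +21 → May 1, 1691 (258 left).
May has 31 days: +31 → Jun 1, 1691 (227 left).
Jun has 30 days: +30 → Jul 1, 1691 (197 left).
Jul has 31 days: +31 → Aug 1, 1691 (166 left).
Aug has 31 days: +31 → Sep 1, 1691 (135 left).
Sep has 30 days: +30 → Oct 1, 1691 (105 left).
Oct has 31 days: +31 → Nov 1, 1691 (74 left).
Nov has 30 days: +30 → Dec 1, 1691 (44 left).
Dec has 31 days: +31 → Jan 1, 1692 (13 left).
+13 → Jan 14, 1692.

January 14, 1692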